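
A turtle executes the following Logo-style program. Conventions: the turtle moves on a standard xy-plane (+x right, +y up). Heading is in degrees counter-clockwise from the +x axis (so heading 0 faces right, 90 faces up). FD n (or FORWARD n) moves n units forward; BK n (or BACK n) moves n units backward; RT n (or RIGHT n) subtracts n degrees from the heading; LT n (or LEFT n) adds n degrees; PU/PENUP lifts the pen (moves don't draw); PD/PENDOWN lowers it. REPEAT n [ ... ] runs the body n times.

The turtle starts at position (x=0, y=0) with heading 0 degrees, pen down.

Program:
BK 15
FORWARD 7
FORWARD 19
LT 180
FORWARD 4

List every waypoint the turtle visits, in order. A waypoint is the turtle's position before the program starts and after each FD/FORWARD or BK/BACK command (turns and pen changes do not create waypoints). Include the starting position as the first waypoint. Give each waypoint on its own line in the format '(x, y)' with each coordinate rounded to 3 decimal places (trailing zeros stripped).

Answer: (0, 0)
(-15, 0)
(-8, 0)
(11, 0)
(7, 0)

Derivation:
Executing turtle program step by step:
Start: pos=(0,0), heading=0, pen down
BK 15: (0,0) -> (-15,0) [heading=0, draw]
FD 7: (-15,0) -> (-8,0) [heading=0, draw]
FD 19: (-8,0) -> (11,0) [heading=0, draw]
LT 180: heading 0 -> 180
FD 4: (11,0) -> (7,0) [heading=180, draw]
Final: pos=(7,0), heading=180, 4 segment(s) drawn
Waypoints (5 total):
(0, 0)
(-15, 0)
(-8, 0)
(11, 0)
(7, 0)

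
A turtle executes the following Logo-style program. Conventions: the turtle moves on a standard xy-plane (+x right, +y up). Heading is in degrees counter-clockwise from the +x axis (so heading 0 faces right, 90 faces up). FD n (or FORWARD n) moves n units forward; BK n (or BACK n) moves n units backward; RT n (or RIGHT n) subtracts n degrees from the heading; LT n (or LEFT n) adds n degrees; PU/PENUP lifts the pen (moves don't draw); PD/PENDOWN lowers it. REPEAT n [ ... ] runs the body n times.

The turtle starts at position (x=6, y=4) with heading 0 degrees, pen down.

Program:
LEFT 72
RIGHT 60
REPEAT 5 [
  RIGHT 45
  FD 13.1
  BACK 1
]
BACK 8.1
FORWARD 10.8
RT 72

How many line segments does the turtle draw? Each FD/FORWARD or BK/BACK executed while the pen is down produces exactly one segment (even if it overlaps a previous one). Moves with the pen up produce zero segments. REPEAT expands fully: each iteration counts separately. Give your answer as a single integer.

Executing turtle program step by step:
Start: pos=(6,4), heading=0, pen down
LT 72: heading 0 -> 72
RT 60: heading 72 -> 12
REPEAT 5 [
  -- iteration 1/5 --
  RT 45: heading 12 -> 327
  FD 13.1: (6,4) -> (16.987,-3.135) [heading=327, draw]
  BK 1: (16.987,-3.135) -> (16.148,-2.59) [heading=327, draw]
  -- iteration 2/5 --
  RT 45: heading 327 -> 282
  FD 13.1: (16.148,-2.59) -> (18.872,-15.404) [heading=282, draw]
  BK 1: (18.872,-15.404) -> (18.664,-14.426) [heading=282, draw]
  -- iteration 3/5 --
  RT 45: heading 282 -> 237
  FD 13.1: (18.664,-14.426) -> (11.529,-25.412) [heading=237, draw]
  BK 1: (11.529,-25.412) -> (12.074,-24.574) [heading=237, draw]
  -- iteration 4/5 --
  RT 45: heading 237 -> 192
  FD 13.1: (12.074,-24.574) -> (-0.74,-27.297) [heading=192, draw]
  BK 1: (-0.74,-27.297) -> (0.238,-27.089) [heading=192, draw]
  -- iteration 5/5 --
  RT 45: heading 192 -> 147
  FD 13.1: (0.238,-27.089) -> (-10.749,-19.955) [heading=147, draw]
  BK 1: (-10.749,-19.955) -> (-9.91,-20.499) [heading=147, draw]
]
BK 8.1: (-9.91,-20.499) -> (-3.117,-24.911) [heading=147, draw]
FD 10.8: (-3.117,-24.911) -> (-12.174,-19.029) [heading=147, draw]
RT 72: heading 147 -> 75
Final: pos=(-12.174,-19.029), heading=75, 12 segment(s) drawn
Segments drawn: 12

Answer: 12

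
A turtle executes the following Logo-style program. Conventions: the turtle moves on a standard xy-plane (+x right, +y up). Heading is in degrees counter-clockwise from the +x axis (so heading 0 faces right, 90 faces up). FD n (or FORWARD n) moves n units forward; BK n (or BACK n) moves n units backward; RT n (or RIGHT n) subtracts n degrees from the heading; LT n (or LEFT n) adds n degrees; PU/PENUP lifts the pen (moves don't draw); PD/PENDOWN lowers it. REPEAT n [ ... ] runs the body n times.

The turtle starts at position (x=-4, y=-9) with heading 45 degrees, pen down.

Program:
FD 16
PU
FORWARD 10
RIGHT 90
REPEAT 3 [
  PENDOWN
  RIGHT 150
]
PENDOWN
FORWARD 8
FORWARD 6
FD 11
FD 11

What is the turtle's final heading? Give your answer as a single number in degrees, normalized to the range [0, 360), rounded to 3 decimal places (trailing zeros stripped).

Answer: 225

Derivation:
Executing turtle program step by step:
Start: pos=(-4,-9), heading=45, pen down
FD 16: (-4,-9) -> (7.314,2.314) [heading=45, draw]
PU: pen up
FD 10: (7.314,2.314) -> (14.385,9.385) [heading=45, move]
RT 90: heading 45 -> 315
REPEAT 3 [
  -- iteration 1/3 --
  PD: pen down
  RT 150: heading 315 -> 165
  -- iteration 2/3 --
  PD: pen down
  RT 150: heading 165 -> 15
  -- iteration 3/3 --
  PD: pen down
  RT 150: heading 15 -> 225
]
PD: pen down
FD 8: (14.385,9.385) -> (8.728,3.728) [heading=225, draw]
FD 6: (8.728,3.728) -> (4.485,-0.515) [heading=225, draw]
FD 11: (4.485,-0.515) -> (-3.293,-8.293) [heading=225, draw]
FD 11: (-3.293,-8.293) -> (-11.071,-16.071) [heading=225, draw]
Final: pos=(-11.071,-16.071), heading=225, 5 segment(s) drawn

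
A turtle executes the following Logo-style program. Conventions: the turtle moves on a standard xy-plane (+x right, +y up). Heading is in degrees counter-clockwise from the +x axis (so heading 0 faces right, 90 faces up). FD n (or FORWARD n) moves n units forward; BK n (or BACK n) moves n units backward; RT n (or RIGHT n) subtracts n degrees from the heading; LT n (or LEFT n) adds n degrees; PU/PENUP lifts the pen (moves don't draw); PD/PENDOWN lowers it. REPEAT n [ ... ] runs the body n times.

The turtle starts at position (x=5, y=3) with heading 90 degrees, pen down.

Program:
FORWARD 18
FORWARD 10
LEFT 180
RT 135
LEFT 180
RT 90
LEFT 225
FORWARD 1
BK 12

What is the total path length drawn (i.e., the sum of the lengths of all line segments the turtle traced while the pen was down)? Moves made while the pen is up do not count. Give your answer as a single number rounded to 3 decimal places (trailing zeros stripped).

Answer: 41

Derivation:
Executing turtle program step by step:
Start: pos=(5,3), heading=90, pen down
FD 18: (5,3) -> (5,21) [heading=90, draw]
FD 10: (5,21) -> (5,31) [heading=90, draw]
LT 180: heading 90 -> 270
RT 135: heading 270 -> 135
LT 180: heading 135 -> 315
RT 90: heading 315 -> 225
LT 225: heading 225 -> 90
FD 1: (5,31) -> (5,32) [heading=90, draw]
BK 12: (5,32) -> (5,20) [heading=90, draw]
Final: pos=(5,20), heading=90, 4 segment(s) drawn

Segment lengths:
  seg 1: (5,3) -> (5,21), length = 18
  seg 2: (5,21) -> (5,31), length = 10
  seg 3: (5,31) -> (5,32), length = 1
  seg 4: (5,32) -> (5,20), length = 12
Total = 41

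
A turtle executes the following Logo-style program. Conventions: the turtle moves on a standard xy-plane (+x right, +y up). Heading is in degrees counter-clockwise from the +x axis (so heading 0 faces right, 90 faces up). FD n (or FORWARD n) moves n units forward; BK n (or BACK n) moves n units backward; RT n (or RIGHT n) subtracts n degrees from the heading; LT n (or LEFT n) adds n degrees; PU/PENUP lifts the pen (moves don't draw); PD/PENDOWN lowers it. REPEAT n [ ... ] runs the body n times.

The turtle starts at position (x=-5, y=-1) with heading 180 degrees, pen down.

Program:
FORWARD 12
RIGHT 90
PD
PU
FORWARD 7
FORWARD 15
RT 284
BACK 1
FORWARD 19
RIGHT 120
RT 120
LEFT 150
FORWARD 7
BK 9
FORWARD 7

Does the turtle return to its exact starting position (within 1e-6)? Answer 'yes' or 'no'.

Answer: no

Derivation:
Executing turtle program step by step:
Start: pos=(-5,-1), heading=180, pen down
FD 12: (-5,-1) -> (-17,-1) [heading=180, draw]
RT 90: heading 180 -> 90
PD: pen down
PU: pen up
FD 7: (-17,-1) -> (-17,6) [heading=90, move]
FD 15: (-17,6) -> (-17,21) [heading=90, move]
RT 284: heading 90 -> 166
BK 1: (-17,21) -> (-16.03,20.758) [heading=166, move]
FD 19: (-16.03,20.758) -> (-34.465,25.355) [heading=166, move]
RT 120: heading 166 -> 46
RT 120: heading 46 -> 286
LT 150: heading 286 -> 76
FD 7: (-34.465,25.355) -> (-32.772,32.147) [heading=76, move]
BK 9: (-32.772,32.147) -> (-34.949,23.414) [heading=76, move]
FD 7: (-34.949,23.414) -> (-33.256,30.206) [heading=76, move]
Final: pos=(-33.256,30.206), heading=76, 1 segment(s) drawn

Start position: (-5, -1)
Final position: (-33.256, 30.206)
Distance = 42.098; >= 1e-6 -> NOT closed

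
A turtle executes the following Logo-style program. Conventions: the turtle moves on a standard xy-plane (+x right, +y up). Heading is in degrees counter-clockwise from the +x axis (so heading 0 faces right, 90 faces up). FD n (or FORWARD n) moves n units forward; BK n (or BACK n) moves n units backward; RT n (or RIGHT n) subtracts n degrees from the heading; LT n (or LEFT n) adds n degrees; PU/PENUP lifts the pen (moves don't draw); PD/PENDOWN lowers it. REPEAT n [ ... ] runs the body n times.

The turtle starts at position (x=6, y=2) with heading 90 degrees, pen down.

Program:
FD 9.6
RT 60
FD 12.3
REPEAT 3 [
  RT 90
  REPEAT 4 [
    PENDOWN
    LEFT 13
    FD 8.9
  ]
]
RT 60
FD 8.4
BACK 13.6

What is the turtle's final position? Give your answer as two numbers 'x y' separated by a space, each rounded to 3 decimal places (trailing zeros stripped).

Executing turtle program step by step:
Start: pos=(6,2), heading=90, pen down
FD 9.6: (6,2) -> (6,11.6) [heading=90, draw]
RT 60: heading 90 -> 30
FD 12.3: (6,11.6) -> (16.652,17.75) [heading=30, draw]
REPEAT 3 [
  -- iteration 1/3 --
  RT 90: heading 30 -> 300
  REPEAT 4 [
    -- iteration 1/4 --
    PD: pen down
    LT 13: heading 300 -> 313
    FD 8.9: (16.652,17.75) -> (22.722,11.241) [heading=313, draw]
    -- iteration 2/4 --
    PD: pen down
    LT 13: heading 313 -> 326
    FD 8.9: (22.722,11.241) -> (30.1,6.264) [heading=326, draw]
    -- iteration 3/4 --
    PD: pen down
    LT 13: heading 326 -> 339
    FD 8.9: (30.1,6.264) -> (38.409,3.075) [heading=339, draw]
    -- iteration 4/4 --
    PD: pen down
    LT 13: heading 339 -> 352
    FD 8.9: (38.409,3.075) -> (47.223,1.836) [heading=352, draw]
  ]
  -- iteration 2/3 --
  RT 90: heading 352 -> 262
  REPEAT 4 [
    -- iteration 1/4 --
    PD: pen down
    LT 13: heading 262 -> 275
    FD 8.9: (47.223,1.836) -> (47.998,-7.03) [heading=275, draw]
    -- iteration 2/4 --
    PD: pen down
    LT 13: heading 275 -> 288
    FD 8.9: (47.998,-7.03) -> (50.749,-15.495) [heading=288, draw]
    -- iteration 3/4 --
    PD: pen down
    LT 13: heading 288 -> 301
    FD 8.9: (50.749,-15.495) -> (55.332,-23.123) [heading=301, draw]
    -- iteration 4/4 --
    PD: pen down
    LT 13: heading 301 -> 314
    FD 8.9: (55.332,-23.123) -> (61.515,-29.525) [heading=314, draw]
  ]
  -- iteration 3/3 --
  RT 90: heading 314 -> 224
  REPEAT 4 [
    -- iteration 1/4 --
    PD: pen down
    LT 13: heading 224 -> 237
    FD 8.9: (61.515,-29.525) -> (56.668,-36.99) [heading=237, draw]
    -- iteration 2/4 --
    PD: pen down
    LT 13: heading 237 -> 250
    FD 8.9: (56.668,-36.99) -> (53.624,-45.353) [heading=250, draw]
    -- iteration 3/4 --
    PD: pen down
    LT 13: heading 250 -> 263
    FD 8.9: (53.624,-45.353) -> (52.539,-54.187) [heading=263, draw]
    -- iteration 4/4 --
    PD: pen down
    LT 13: heading 263 -> 276
    FD 8.9: (52.539,-54.187) -> (53.469,-63.038) [heading=276, draw]
  ]
]
RT 60: heading 276 -> 216
FD 8.4: (53.469,-63.038) -> (46.673,-67.975) [heading=216, draw]
BK 13.6: (46.673,-67.975) -> (57.676,-59.981) [heading=216, draw]
Final: pos=(57.676,-59.981), heading=216, 16 segment(s) drawn

Answer: 57.676 -59.981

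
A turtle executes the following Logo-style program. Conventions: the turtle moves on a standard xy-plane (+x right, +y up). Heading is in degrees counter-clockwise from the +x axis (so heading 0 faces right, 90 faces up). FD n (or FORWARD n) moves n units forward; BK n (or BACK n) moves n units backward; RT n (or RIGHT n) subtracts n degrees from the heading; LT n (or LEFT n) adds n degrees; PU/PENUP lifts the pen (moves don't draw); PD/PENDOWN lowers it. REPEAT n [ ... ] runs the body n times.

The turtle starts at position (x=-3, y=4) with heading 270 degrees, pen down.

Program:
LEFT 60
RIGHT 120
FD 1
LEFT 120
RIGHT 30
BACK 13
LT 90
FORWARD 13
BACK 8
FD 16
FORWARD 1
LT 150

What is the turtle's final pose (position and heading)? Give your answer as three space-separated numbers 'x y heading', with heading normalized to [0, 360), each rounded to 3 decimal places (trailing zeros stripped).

Executing turtle program step by step:
Start: pos=(-3,4), heading=270, pen down
LT 60: heading 270 -> 330
RT 120: heading 330 -> 210
FD 1: (-3,4) -> (-3.866,3.5) [heading=210, draw]
LT 120: heading 210 -> 330
RT 30: heading 330 -> 300
BK 13: (-3.866,3.5) -> (-10.366,14.758) [heading=300, draw]
LT 90: heading 300 -> 30
FD 13: (-10.366,14.758) -> (0.892,21.258) [heading=30, draw]
BK 8: (0.892,21.258) -> (-6.036,17.258) [heading=30, draw]
FD 16: (-6.036,17.258) -> (7.821,25.258) [heading=30, draw]
FD 1: (7.821,25.258) -> (8.687,25.758) [heading=30, draw]
LT 150: heading 30 -> 180
Final: pos=(8.687,25.758), heading=180, 6 segment(s) drawn

Answer: 8.687 25.758 180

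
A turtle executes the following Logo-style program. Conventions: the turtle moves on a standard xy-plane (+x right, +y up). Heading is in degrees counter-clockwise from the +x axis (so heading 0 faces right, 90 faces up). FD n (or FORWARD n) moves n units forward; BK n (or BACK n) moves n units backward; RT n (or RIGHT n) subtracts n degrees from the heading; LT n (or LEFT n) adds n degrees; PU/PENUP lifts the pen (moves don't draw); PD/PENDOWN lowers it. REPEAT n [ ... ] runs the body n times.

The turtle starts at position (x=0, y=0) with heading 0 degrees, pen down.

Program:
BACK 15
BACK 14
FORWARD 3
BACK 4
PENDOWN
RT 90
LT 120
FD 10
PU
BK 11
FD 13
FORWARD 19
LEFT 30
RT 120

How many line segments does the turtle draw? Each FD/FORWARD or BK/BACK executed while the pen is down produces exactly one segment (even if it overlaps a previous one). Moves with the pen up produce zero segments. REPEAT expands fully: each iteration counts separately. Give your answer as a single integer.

Answer: 5

Derivation:
Executing turtle program step by step:
Start: pos=(0,0), heading=0, pen down
BK 15: (0,0) -> (-15,0) [heading=0, draw]
BK 14: (-15,0) -> (-29,0) [heading=0, draw]
FD 3: (-29,0) -> (-26,0) [heading=0, draw]
BK 4: (-26,0) -> (-30,0) [heading=0, draw]
PD: pen down
RT 90: heading 0 -> 270
LT 120: heading 270 -> 30
FD 10: (-30,0) -> (-21.34,5) [heading=30, draw]
PU: pen up
BK 11: (-21.34,5) -> (-30.866,-0.5) [heading=30, move]
FD 13: (-30.866,-0.5) -> (-19.608,6) [heading=30, move]
FD 19: (-19.608,6) -> (-3.153,15.5) [heading=30, move]
LT 30: heading 30 -> 60
RT 120: heading 60 -> 300
Final: pos=(-3.153,15.5), heading=300, 5 segment(s) drawn
Segments drawn: 5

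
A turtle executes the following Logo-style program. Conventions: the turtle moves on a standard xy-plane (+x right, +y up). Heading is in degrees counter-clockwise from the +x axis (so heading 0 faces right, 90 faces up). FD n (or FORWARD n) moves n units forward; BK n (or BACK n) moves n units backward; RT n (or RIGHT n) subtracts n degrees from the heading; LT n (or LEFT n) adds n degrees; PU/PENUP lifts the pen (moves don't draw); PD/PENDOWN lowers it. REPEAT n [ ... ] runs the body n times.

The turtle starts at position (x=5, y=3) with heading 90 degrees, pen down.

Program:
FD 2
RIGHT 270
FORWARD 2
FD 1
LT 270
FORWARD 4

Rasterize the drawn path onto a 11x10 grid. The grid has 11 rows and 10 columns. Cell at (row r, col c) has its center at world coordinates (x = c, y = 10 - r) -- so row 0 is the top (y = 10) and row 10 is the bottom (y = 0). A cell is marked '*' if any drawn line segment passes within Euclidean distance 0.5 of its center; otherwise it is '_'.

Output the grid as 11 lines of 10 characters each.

Segment 0: (5,3) -> (5,5)
Segment 1: (5,5) -> (3,5)
Segment 2: (3,5) -> (2,5)
Segment 3: (2,5) -> (2,9)

Answer: __________
__*_______
__*_______
__*_______
__*_______
__****____
_____*____
_____*____
__________
__________
__________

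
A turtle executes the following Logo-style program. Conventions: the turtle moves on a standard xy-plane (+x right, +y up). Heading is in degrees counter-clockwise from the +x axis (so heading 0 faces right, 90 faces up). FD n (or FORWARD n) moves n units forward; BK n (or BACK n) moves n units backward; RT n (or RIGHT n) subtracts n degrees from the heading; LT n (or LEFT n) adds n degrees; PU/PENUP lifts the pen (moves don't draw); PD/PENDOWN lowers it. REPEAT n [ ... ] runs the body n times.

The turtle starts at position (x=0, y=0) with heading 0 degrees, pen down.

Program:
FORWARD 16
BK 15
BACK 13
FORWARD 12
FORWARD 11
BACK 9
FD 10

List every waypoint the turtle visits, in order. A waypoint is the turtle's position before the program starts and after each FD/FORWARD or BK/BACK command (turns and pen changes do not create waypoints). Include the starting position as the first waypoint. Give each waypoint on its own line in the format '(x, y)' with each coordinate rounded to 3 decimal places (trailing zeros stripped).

Executing turtle program step by step:
Start: pos=(0,0), heading=0, pen down
FD 16: (0,0) -> (16,0) [heading=0, draw]
BK 15: (16,0) -> (1,0) [heading=0, draw]
BK 13: (1,0) -> (-12,0) [heading=0, draw]
FD 12: (-12,0) -> (0,0) [heading=0, draw]
FD 11: (0,0) -> (11,0) [heading=0, draw]
BK 9: (11,0) -> (2,0) [heading=0, draw]
FD 10: (2,0) -> (12,0) [heading=0, draw]
Final: pos=(12,0), heading=0, 7 segment(s) drawn
Waypoints (8 total):
(0, 0)
(16, 0)
(1, 0)
(-12, 0)
(0, 0)
(11, 0)
(2, 0)
(12, 0)

Answer: (0, 0)
(16, 0)
(1, 0)
(-12, 0)
(0, 0)
(11, 0)
(2, 0)
(12, 0)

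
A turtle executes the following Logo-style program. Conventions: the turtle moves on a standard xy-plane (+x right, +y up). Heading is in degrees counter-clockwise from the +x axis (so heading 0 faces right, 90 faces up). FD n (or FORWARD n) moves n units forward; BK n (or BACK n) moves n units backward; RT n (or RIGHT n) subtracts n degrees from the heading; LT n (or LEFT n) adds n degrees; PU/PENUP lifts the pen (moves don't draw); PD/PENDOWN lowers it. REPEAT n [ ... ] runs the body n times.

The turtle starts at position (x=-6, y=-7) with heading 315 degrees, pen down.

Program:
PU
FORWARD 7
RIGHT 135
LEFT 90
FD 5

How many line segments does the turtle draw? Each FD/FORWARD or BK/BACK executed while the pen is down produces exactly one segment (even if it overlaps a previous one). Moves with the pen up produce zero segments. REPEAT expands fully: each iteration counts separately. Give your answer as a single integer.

Answer: 0

Derivation:
Executing turtle program step by step:
Start: pos=(-6,-7), heading=315, pen down
PU: pen up
FD 7: (-6,-7) -> (-1.05,-11.95) [heading=315, move]
RT 135: heading 315 -> 180
LT 90: heading 180 -> 270
FD 5: (-1.05,-11.95) -> (-1.05,-16.95) [heading=270, move]
Final: pos=(-1.05,-16.95), heading=270, 0 segment(s) drawn
Segments drawn: 0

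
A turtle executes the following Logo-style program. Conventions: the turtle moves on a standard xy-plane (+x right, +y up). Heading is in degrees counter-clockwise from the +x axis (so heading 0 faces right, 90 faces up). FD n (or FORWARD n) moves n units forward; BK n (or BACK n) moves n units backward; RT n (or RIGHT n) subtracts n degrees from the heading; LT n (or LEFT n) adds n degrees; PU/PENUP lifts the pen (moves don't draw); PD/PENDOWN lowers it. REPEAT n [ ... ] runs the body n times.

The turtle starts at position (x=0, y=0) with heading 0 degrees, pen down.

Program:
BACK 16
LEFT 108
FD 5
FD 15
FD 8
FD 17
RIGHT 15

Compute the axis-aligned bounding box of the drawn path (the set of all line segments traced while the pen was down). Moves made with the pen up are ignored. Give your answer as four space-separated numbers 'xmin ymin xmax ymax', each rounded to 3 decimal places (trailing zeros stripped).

Executing turtle program step by step:
Start: pos=(0,0), heading=0, pen down
BK 16: (0,0) -> (-16,0) [heading=0, draw]
LT 108: heading 0 -> 108
FD 5: (-16,0) -> (-17.545,4.755) [heading=108, draw]
FD 15: (-17.545,4.755) -> (-22.18,19.021) [heading=108, draw]
FD 8: (-22.18,19.021) -> (-24.652,26.63) [heading=108, draw]
FD 17: (-24.652,26.63) -> (-29.906,42.798) [heading=108, draw]
RT 15: heading 108 -> 93
Final: pos=(-29.906,42.798), heading=93, 5 segment(s) drawn

Segment endpoints: x in {-29.906, -24.652, -22.18, -17.545, -16, 0}, y in {0, 4.755, 19.021, 26.63, 42.798}
xmin=-29.906, ymin=0, xmax=0, ymax=42.798

Answer: -29.906 0 0 42.798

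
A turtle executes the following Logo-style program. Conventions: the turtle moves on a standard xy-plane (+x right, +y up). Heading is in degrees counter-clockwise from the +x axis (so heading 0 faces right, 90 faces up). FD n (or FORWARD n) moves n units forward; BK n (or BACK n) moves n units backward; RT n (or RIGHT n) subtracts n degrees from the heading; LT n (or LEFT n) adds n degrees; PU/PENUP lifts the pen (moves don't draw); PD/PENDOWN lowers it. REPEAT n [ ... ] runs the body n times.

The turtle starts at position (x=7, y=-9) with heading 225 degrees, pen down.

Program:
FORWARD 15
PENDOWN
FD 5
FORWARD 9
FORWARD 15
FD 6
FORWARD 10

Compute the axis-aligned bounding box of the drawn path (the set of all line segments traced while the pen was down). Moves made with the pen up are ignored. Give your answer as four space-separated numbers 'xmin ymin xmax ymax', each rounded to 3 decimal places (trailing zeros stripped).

Answer: -35.426 -51.426 7 -9

Derivation:
Executing turtle program step by step:
Start: pos=(7,-9), heading=225, pen down
FD 15: (7,-9) -> (-3.607,-19.607) [heading=225, draw]
PD: pen down
FD 5: (-3.607,-19.607) -> (-7.142,-23.142) [heading=225, draw]
FD 9: (-7.142,-23.142) -> (-13.506,-29.506) [heading=225, draw]
FD 15: (-13.506,-29.506) -> (-24.113,-40.113) [heading=225, draw]
FD 6: (-24.113,-40.113) -> (-28.355,-44.355) [heading=225, draw]
FD 10: (-28.355,-44.355) -> (-35.426,-51.426) [heading=225, draw]
Final: pos=(-35.426,-51.426), heading=225, 6 segment(s) drawn

Segment endpoints: x in {-35.426, -28.355, -24.113, -13.506, -7.142, -3.607, 7}, y in {-51.426, -44.355, -40.113, -29.506, -23.142, -19.607, -9}
xmin=-35.426, ymin=-51.426, xmax=7, ymax=-9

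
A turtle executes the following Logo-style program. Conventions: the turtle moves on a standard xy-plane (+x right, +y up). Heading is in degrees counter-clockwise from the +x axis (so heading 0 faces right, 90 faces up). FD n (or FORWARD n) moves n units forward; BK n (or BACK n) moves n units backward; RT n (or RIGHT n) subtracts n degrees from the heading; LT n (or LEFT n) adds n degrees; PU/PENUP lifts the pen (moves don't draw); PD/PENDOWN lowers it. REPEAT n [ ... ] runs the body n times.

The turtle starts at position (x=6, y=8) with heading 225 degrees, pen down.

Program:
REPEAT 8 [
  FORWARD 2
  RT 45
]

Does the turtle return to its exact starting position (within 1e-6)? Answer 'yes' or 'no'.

Executing turtle program step by step:
Start: pos=(6,8), heading=225, pen down
REPEAT 8 [
  -- iteration 1/8 --
  FD 2: (6,8) -> (4.586,6.586) [heading=225, draw]
  RT 45: heading 225 -> 180
  -- iteration 2/8 --
  FD 2: (4.586,6.586) -> (2.586,6.586) [heading=180, draw]
  RT 45: heading 180 -> 135
  -- iteration 3/8 --
  FD 2: (2.586,6.586) -> (1.172,8) [heading=135, draw]
  RT 45: heading 135 -> 90
  -- iteration 4/8 --
  FD 2: (1.172,8) -> (1.172,10) [heading=90, draw]
  RT 45: heading 90 -> 45
  -- iteration 5/8 --
  FD 2: (1.172,10) -> (2.586,11.414) [heading=45, draw]
  RT 45: heading 45 -> 0
  -- iteration 6/8 --
  FD 2: (2.586,11.414) -> (4.586,11.414) [heading=0, draw]
  RT 45: heading 0 -> 315
  -- iteration 7/8 --
  FD 2: (4.586,11.414) -> (6,10) [heading=315, draw]
  RT 45: heading 315 -> 270
  -- iteration 8/8 --
  FD 2: (6,10) -> (6,8) [heading=270, draw]
  RT 45: heading 270 -> 225
]
Final: pos=(6,8), heading=225, 8 segment(s) drawn

Start position: (6, 8)
Final position: (6, 8)
Distance = 0; < 1e-6 -> CLOSED

Answer: yes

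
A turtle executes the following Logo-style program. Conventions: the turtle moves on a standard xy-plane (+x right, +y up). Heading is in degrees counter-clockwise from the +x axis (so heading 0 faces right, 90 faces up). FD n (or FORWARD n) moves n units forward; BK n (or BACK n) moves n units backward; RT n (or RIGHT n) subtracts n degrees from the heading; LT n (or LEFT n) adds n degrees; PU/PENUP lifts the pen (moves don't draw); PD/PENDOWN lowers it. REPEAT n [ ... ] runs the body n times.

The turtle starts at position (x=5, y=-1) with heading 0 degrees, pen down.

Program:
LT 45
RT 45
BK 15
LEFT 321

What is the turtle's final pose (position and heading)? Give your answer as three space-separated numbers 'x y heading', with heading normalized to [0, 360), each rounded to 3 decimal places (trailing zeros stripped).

Answer: -10 -1 321

Derivation:
Executing turtle program step by step:
Start: pos=(5,-1), heading=0, pen down
LT 45: heading 0 -> 45
RT 45: heading 45 -> 0
BK 15: (5,-1) -> (-10,-1) [heading=0, draw]
LT 321: heading 0 -> 321
Final: pos=(-10,-1), heading=321, 1 segment(s) drawn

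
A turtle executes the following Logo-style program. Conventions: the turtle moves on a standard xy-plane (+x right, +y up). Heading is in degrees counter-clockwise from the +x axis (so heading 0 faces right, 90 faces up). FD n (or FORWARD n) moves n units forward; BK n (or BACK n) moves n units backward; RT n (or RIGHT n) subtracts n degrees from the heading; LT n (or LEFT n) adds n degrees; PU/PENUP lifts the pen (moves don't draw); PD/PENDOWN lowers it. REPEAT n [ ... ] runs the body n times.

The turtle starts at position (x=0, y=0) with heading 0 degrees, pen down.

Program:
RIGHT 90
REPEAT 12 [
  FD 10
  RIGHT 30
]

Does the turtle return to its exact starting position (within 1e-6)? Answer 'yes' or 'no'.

Executing turtle program step by step:
Start: pos=(0,0), heading=0, pen down
RT 90: heading 0 -> 270
REPEAT 12 [
  -- iteration 1/12 --
  FD 10: (0,0) -> (0,-10) [heading=270, draw]
  RT 30: heading 270 -> 240
  -- iteration 2/12 --
  FD 10: (0,-10) -> (-5,-18.66) [heading=240, draw]
  RT 30: heading 240 -> 210
  -- iteration 3/12 --
  FD 10: (-5,-18.66) -> (-13.66,-23.66) [heading=210, draw]
  RT 30: heading 210 -> 180
  -- iteration 4/12 --
  FD 10: (-13.66,-23.66) -> (-23.66,-23.66) [heading=180, draw]
  RT 30: heading 180 -> 150
  -- iteration 5/12 --
  FD 10: (-23.66,-23.66) -> (-32.321,-18.66) [heading=150, draw]
  RT 30: heading 150 -> 120
  -- iteration 6/12 --
  FD 10: (-32.321,-18.66) -> (-37.321,-10) [heading=120, draw]
  RT 30: heading 120 -> 90
  -- iteration 7/12 --
  FD 10: (-37.321,-10) -> (-37.321,0) [heading=90, draw]
  RT 30: heading 90 -> 60
  -- iteration 8/12 --
  FD 10: (-37.321,0) -> (-32.321,8.66) [heading=60, draw]
  RT 30: heading 60 -> 30
  -- iteration 9/12 --
  FD 10: (-32.321,8.66) -> (-23.66,13.66) [heading=30, draw]
  RT 30: heading 30 -> 0
  -- iteration 10/12 --
  FD 10: (-23.66,13.66) -> (-13.66,13.66) [heading=0, draw]
  RT 30: heading 0 -> 330
  -- iteration 11/12 --
  FD 10: (-13.66,13.66) -> (-5,8.66) [heading=330, draw]
  RT 30: heading 330 -> 300
  -- iteration 12/12 --
  FD 10: (-5,8.66) -> (0,0) [heading=300, draw]
  RT 30: heading 300 -> 270
]
Final: pos=(0,0), heading=270, 12 segment(s) drawn

Start position: (0, 0)
Final position: (0, 0)
Distance = 0; < 1e-6 -> CLOSED

Answer: yes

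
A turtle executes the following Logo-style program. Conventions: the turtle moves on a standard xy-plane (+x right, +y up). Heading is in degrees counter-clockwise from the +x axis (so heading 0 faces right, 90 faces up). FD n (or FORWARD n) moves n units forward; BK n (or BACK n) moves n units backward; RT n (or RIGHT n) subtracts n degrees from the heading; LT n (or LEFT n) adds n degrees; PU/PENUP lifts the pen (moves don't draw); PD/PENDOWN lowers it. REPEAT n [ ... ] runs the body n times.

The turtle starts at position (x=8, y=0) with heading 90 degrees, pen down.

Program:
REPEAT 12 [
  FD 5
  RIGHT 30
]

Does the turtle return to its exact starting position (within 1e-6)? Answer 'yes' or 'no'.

Answer: yes

Derivation:
Executing turtle program step by step:
Start: pos=(8,0), heading=90, pen down
REPEAT 12 [
  -- iteration 1/12 --
  FD 5: (8,0) -> (8,5) [heading=90, draw]
  RT 30: heading 90 -> 60
  -- iteration 2/12 --
  FD 5: (8,5) -> (10.5,9.33) [heading=60, draw]
  RT 30: heading 60 -> 30
  -- iteration 3/12 --
  FD 5: (10.5,9.33) -> (14.83,11.83) [heading=30, draw]
  RT 30: heading 30 -> 0
  -- iteration 4/12 --
  FD 5: (14.83,11.83) -> (19.83,11.83) [heading=0, draw]
  RT 30: heading 0 -> 330
  -- iteration 5/12 --
  FD 5: (19.83,11.83) -> (24.16,9.33) [heading=330, draw]
  RT 30: heading 330 -> 300
  -- iteration 6/12 --
  FD 5: (24.16,9.33) -> (26.66,5) [heading=300, draw]
  RT 30: heading 300 -> 270
  -- iteration 7/12 --
  FD 5: (26.66,5) -> (26.66,0) [heading=270, draw]
  RT 30: heading 270 -> 240
  -- iteration 8/12 --
  FD 5: (26.66,0) -> (24.16,-4.33) [heading=240, draw]
  RT 30: heading 240 -> 210
  -- iteration 9/12 --
  FD 5: (24.16,-4.33) -> (19.83,-6.83) [heading=210, draw]
  RT 30: heading 210 -> 180
  -- iteration 10/12 --
  FD 5: (19.83,-6.83) -> (14.83,-6.83) [heading=180, draw]
  RT 30: heading 180 -> 150
  -- iteration 11/12 --
  FD 5: (14.83,-6.83) -> (10.5,-4.33) [heading=150, draw]
  RT 30: heading 150 -> 120
  -- iteration 12/12 --
  FD 5: (10.5,-4.33) -> (8,0) [heading=120, draw]
  RT 30: heading 120 -> 90
]
Final: pos=(8,0), heading=90, 12 segment(s) drawn

Start position: (8, 0)
Final position: (8, 0)
Distance = 0; < 1e-6 -> CLOSED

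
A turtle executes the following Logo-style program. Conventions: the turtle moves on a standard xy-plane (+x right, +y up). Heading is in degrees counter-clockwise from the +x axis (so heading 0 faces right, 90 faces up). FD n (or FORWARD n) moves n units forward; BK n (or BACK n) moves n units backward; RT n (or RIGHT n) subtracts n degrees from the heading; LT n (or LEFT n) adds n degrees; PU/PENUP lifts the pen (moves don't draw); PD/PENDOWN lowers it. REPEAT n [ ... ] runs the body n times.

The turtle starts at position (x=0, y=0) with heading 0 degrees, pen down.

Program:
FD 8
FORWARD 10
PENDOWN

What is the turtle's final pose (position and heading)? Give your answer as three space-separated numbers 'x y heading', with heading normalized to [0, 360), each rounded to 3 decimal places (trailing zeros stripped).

Answer: 18 0 0

Derivation:
Executing turtle program step by step:
Start: pos=(0,0), heading=0, pen down
FD 8: (0,0) -> (8,0) [heading=0, draw]
FD 10: (8,0) -> (18,0) [heading=0, draw]
PD: pen down
Final: pos=(18,0), heading=0, 2 segment(s) drawn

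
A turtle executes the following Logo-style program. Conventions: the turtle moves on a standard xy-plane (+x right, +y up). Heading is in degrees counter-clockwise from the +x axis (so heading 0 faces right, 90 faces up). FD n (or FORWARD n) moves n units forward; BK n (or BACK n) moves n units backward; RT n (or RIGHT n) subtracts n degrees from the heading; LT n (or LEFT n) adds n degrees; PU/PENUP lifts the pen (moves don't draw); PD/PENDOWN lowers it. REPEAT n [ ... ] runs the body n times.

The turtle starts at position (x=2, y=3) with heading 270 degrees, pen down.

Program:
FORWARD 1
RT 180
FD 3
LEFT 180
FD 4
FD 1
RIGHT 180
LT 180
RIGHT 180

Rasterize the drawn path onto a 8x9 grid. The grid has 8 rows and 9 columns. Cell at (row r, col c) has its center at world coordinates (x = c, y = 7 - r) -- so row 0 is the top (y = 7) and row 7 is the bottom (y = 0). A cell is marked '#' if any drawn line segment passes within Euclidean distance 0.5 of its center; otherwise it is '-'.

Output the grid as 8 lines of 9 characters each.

Segment 0: (2,3) -> (2,2)
Segment 1: (2,2) -> (2,5)
Segment 2: (2,5) -> (2,1)
Segment 3: (2,1) -> (2,0)

Answer: ---------
---------
--#------
--#------
--#------
--#------
--#------
--#------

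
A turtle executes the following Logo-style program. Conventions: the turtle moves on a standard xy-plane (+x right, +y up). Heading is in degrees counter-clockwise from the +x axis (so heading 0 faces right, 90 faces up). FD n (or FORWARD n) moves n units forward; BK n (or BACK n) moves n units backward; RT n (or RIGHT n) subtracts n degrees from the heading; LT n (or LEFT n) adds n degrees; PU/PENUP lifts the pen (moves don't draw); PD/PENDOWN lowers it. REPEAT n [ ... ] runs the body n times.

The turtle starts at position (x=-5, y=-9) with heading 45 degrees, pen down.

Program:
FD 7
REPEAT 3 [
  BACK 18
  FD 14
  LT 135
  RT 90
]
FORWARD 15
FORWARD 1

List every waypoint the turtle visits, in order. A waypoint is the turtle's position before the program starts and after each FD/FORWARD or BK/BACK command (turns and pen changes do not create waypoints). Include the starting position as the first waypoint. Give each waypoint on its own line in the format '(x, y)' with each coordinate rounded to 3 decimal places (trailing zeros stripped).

Executing turtle program step by step:
Start: pos=(-5,-9), heading=45, pen down
FD 7: (-5,-9) -> (-0.05,-4.05) [heading=45, draw]
REPEAT 3 [
  -- iteration 1/3 --
  BK 18: (-0.05,-4.05) -> (-12.778,-16.778) [heading=45, draw]
  FD 14: (-12.778,-16.778) -> (-2.879,-6.879) [heading=45, draw]
  LT 135: heading 45 -> 180
  RT 90: heading 180 -> 90
  -- iteration 2/3 --
  BK 18: (-2.879,-6.879) -> (-2.879,-24.879) [heading=90, draw]
  FD 14: (-2.879,-24.879) -> (-2.879,-10.879) [heading=90, draw]
  LT 135: heading 90 -> 225
  RT 90: heading 225 -> 135
  -- iteration 3/3 --
  BK 18: (-2.879,-10.879) -> (9.849,-23.607) [heading=135, draw]
  FD 14: (9.849,-23.607) -> (-0.05,-13.707) [heading=135, draw]
  LT 135: heading 135 -> 270
  RT 90: heading 270 -> 180
]
FD 15: (-0.05,-13.707) -> (-15.05,-13.707) [heading=180, draw]
FD 1: (-15.05,-13.707) -> (-16.05,-13.707) [heading=180, draw]
Final: pos=(-16.05,-13.707), heading=180, 9 segment(s) drawn
Waypoints (10 total):
(-5, -9)
(-0.05, -4.05)
(-12.778, -16.778)
(-2.879, -6.879)
(-2.879, -24.879)
(-2.879, -10.879)
(9.849, -23.607)
(-0.05, -13.707)
(-15.05, -13.707)
(-16.05, -13.707)

Answer: (-5, -9)
(-0.05, -4.05)
(-12.778, -16.778)
(-2.879, -6.879)
(-2.879, -24.879)
(-2.879, -10.879)
(9.849, -23.607)
(-0.05, -13.707)
(-15.05, -13.707)
(-16.05, -13.707)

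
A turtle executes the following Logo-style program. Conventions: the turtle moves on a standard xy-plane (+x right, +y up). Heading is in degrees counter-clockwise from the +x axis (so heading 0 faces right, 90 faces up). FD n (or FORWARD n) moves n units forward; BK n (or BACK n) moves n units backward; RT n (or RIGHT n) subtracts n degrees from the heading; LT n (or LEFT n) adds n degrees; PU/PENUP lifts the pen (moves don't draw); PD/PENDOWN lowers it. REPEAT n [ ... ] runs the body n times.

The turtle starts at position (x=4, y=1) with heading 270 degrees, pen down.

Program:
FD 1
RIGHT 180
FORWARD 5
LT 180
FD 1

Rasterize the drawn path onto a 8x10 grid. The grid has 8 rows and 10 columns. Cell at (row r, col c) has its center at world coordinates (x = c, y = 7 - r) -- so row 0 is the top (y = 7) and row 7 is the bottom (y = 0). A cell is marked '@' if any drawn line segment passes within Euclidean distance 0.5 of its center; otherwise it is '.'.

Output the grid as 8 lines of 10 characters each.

Segment 0: (4,1) -> (4,0)
Segment 1: (4,0) -> (4,5)
Segment 2: (4,5) -> (4,4)

Answer: ..........
..........
....@.....
....@.....
....@.....
....@.....
....@.....
....@.....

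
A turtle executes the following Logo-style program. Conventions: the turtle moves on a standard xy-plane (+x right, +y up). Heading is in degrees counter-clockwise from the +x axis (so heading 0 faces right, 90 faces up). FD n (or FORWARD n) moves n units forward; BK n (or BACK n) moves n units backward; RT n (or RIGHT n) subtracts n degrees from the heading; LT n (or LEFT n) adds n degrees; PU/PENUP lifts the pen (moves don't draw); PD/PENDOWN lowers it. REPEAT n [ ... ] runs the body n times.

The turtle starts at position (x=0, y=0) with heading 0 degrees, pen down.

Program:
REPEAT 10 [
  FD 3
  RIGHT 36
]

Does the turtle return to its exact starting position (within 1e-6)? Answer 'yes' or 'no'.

Executing turtle program step by step:
Start: pos=(0,0), heading=0, pen down
REPEAT 10 [
  -- iteration 1/10 --
  FD 3: (0,0) -> (3,0) [heading=0, draw]
  RT 36: heading 0 -> 324
  -- iteration 2/10 --
  FD 3: (3,0) -> (5.427,-1.763) [heading=324, draw]
  RT 36: heading 324 -> 288
  -- iteration 3/10 --
  FD 3: (5.427,-1.763) -> (6.354,-4.617) [heading=288, draw]
  RT 36: heading 288 -> 252
  -- iteration 4/10 --
  FD 3: (6.354,-4.617) -> (5.427,-7.47) [heading=252, draw]
  RT 36: heading 252 -> 216
  -- iteration 5/10 --
  FD 3: (5.427,-7.47) -> (3,-9.233) [heading=216, draw]
  RT 36: heading 216 -> 180
  -- iteration 6/10 --
  FD 3: (3,-9.233) -> (0,-9.233) [heading=180, draw]
  RT 36: heading 180 -> 144
  -- iteration 7/10 --
  FD 3: (0,-9.233) -> (-2.427,-7.47) [heading=144, draw]
  RT 36: heading 144 -> 108
  -- iteration 8/10 --
  FD 3: (-2.427,-7.47) -> (-3.354,-4.617) [heading=108, draw]
  RT 36: heading 108 -> 72
  -- iteration 9/10 --
  FD 3: (-3.354,-4.617) -> (-2.427,-1.763) [heading=72, draw]
  RT 36: heading 72 -> 36
  -- iteration 10/10 --
  FD 3: (-2.427,-1.763) -> (0,0) [heading=36, draw]
  RT 36: heading 36 -> 0
]
Final: pos=(0,0), heading=0, 10 segment(s) drawn

Start position: (0, 0)
Final position: (0, 0)
Distance = 0; < 1e-6 -> CLOSED

Answer: yes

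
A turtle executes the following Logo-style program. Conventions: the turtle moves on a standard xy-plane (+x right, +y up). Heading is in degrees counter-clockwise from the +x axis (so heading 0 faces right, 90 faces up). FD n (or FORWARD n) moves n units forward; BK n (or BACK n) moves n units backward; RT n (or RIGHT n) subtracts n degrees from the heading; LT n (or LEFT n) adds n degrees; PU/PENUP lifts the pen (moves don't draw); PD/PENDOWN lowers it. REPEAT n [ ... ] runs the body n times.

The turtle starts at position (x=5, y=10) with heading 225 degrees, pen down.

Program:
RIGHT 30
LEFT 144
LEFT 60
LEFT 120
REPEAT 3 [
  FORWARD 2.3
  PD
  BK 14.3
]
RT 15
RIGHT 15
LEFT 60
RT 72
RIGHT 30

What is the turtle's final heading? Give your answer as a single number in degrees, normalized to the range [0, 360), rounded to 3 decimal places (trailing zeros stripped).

Executing turtle program step by step:
Start: pos=(5,10), heading=225, pen down
RT 30: heading 225 -> 195
LT 144: heading 195 -> 339
LT 60: heading 339 -> 39
LT 120: heading 39 -> 159
REPEAT 3 [
  -- iteration 1/3 --
  FD 2.3: (5,10) -> (2.853,10.824) [heading=159, draw]
  PD: pen down
  BK 14.3: (2.853,10.824) -> (16.203,5.7) [heading=159, draw]
  -- iteration 2/3 --
  FD 2.3: (16.203,5.7) -> (14.056,6.524) [heading=159, draw]
  PD: pen down
  BK 14.3: (14.056,6.524) -> (27.406,1.399) [heading=159, draw]
  -- iteration 3/3 --
  FD 2.3: (27.406,1.399) -> (25.259,2.223) [heading=159, draw]
  PD: pen down
  BK 14.3: (25.259,2.223) -> (38.609,-2.901) [heading=159, draw]
]
RT 15: heading 159 -> 144
RT 15: heading 144 -> 129
LT 60: heading 129 -> 189
RT 72: heading 189 -> 117
RT 30: heading 117 -> 87
Final: pos=(38.609,-2.901), heading=87, 6 segment(s) drawn

Answer: 87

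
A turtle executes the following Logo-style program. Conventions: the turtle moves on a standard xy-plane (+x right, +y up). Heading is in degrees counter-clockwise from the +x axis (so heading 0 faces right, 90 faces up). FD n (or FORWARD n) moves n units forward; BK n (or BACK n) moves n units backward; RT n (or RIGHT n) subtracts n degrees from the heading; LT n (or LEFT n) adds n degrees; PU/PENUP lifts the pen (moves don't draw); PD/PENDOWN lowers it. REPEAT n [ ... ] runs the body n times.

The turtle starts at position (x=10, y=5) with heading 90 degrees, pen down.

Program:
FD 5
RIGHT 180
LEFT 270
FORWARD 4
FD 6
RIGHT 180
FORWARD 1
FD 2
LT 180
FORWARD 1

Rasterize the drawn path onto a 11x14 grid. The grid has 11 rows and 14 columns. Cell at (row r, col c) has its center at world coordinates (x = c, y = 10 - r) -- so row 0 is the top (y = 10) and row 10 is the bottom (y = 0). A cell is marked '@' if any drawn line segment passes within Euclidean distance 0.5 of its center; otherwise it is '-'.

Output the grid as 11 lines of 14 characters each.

Answer: @@@@@@@@@@@---
----------@---
----------@---
----------@---
----------@---
----------@---
--------------
--------------
--------------
--------------
--------------

Derivation:
Segment 0: (10,5) -> (10,10)
Segment 1: (10,10) -> (6,10)
Segment 2: (6,10) -> (0,10)
Segment 3: (0,10) -> (1,10)
Segment 4: (1,10) -> (3,10)
Segment 5: (3,10) -> (2,10)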